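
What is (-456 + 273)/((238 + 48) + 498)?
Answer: -183/784 ≈ -0.23342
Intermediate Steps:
(-456 + 273)/((238 + 48) + 498) = -183/(286 + 498) = -183/784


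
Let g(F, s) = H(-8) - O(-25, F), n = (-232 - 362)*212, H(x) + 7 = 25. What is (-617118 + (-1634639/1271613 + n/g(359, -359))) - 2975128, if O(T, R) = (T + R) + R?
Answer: -114192777882893/31790325 ≈ -3.5921e+6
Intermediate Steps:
H(x) = 18 (H(x) = -7 + 25 = 18)
O(T, R) = T + 2*R (O(T, R) = (R + T) + R = T + 2*R)
n = -125928 (n = -594*212 = -125928)
g(F, s) = 43 - 2*F (g(F, s) = 18 - (-25 + 2*F) = 18 + (25 - 2*F) = 43 - 2*F)
(-617118 + (-1634639/1271613 + n/g(359, -359))) - 2975128 = (-617118 + (-1634639/1271613 - 125928/(43 - 2*359))) - 2975128 = (-617118 + (-1634639*1/1271613 - 125928/(43 - 718))) - 2975128 = (-617118 + (-1634639/1271613 - 125928/(-675))) - 2975128 = (-617118 + (-1634639/1271613 - 125928*(-1/675))) - 2975128 = (-617118 + (-1634639/1271613 + 4664/25)) - 2975128 = (-617118 + 5889937057/31790325) - 2975128 = -19612491846293/31790325 - 2975128 = -114192777882893/31790325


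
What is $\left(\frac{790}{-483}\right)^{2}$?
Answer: $\frac{624100}{233289} \approx 2.6752$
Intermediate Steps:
$\left(\frac{790}{-483}\right)^{2} = \left(790 \left(- \frac{1}{483}\right)\right)^{2} = \left(- \frac{790}{483}\right)^{2} = \frac{624100}{233289}$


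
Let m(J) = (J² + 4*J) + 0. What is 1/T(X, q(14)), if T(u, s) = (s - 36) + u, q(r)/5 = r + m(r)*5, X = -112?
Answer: 1/6222 ≈ 0.00016072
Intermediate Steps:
m(J) = J² + 4*J
q(r) = 5*r + 25*r*(4 + r) (q(r) = 5*(r + (r*(4 + r))*5) = 5*(r + 5*r*(4 + r)) = 5*r + 25*r*(4 + r))
T(u, s) = -36 + s + u (T(u, s) = (-36 + s) + u = -36 + s + u)
1/T(X, q(14)) = 1/(-36 + 5*14*(21 + 5*14) - 112) = 1/(-36 + 5*14*(21 + 70) - 112) = 1/(-36 + 5*14*91 - 112) = 1/(-36 + 6370 - 112) = 1/6222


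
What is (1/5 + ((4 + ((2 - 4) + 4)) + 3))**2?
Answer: 2116/25 ≈ 84.640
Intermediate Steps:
(1/5 + ((4 + ((2 - 4) + 4)) + 3))**2 = (1/5 + ((4 + (-2 + 4)) + 3))**2 = (1/5 + ((4 + 2) + 3))**2 = (1/5 + (6 + 3))**2 = (1/5 + 9)**2 = (46/5)**2 = 2116/25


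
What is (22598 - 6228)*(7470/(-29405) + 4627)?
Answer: 445425948410/5881 ≈ 7.5740e+7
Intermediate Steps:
(22598 - 6228)*(7470/(-29405) + 4627) = 16370*(7470*(-1/29405) + 4627) = 16370*(-1494/5881 + 4627) = 16370*(27209893/5881) = 445425948410/5881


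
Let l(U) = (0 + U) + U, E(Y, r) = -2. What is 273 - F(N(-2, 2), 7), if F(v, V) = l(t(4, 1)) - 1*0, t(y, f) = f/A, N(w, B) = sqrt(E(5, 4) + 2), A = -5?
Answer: 1367/5 ≈ 273.40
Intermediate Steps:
N(w, B) = 0 (N(w, B) = sqrt(-2 + 2) = sqrt(0) = 0)
t(y, f) = -f/5 (t(y, f) = f/(-5) = f*(-1/5) = -f/5)
l(U) = 2*U (l(U) = U + U = 2*U)
F(v, V) = -2/5 (F(v, V) = 2*(-1/5*1) - 1*0 = 2*(-1/5) + 0 = -2/5 + 0 = -2/5)
273 - F(N(-2, 2), 7) = 273 - 1*(-2/5) = 273 + 2/5 = 1367/5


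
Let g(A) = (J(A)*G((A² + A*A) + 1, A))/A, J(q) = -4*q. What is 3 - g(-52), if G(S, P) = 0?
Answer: 3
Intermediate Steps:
J(q) = -4*q
g(A) = 0 (g(A) = (-4*A*0)/A = 0/A = 0)
3 - g(-52) = 3 - 1*0 = 3 + 0 = 3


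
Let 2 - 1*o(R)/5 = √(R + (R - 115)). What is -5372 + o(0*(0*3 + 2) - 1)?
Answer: -5362 - 15*I*√13 ≈ -5362.0 - 54.083*I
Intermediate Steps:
o(R) = 10 - 5*√(-115 + 2*R) (o(R) = 10 - 5*√(R + (R - 115)) = 10 - 5*√(R + (-115 + R)) = 10 - 5*√(-115 + 2*R))
-5372 + o(0*(0*3 + 2) - 1) = -5372 + (10 - 5*√(-115 + 2*(0*(0*3 + 2) - 1))) = -5372 + (10 - 5*√(-115 + 2*(0*(0 + 2) - 1))) = -5372 + (10 - 5*√(-115 + 2*(0*2 - 1))) = -5372 + (10 - 5*√(-115 + 2*(0 - 1))) = -5372 + (10 - 5*√(-115 + 2*(-1))) = -5372 + (10 - 5*√(-115 - 2)) = -5372 + (10 - 15*I*√13) = -5362 - 15*I*√13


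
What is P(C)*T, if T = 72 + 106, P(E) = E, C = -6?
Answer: -1068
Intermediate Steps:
T = 178
P(C)*T = -6*178 = -1068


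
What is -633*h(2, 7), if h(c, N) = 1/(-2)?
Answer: 633/2 ≈ 316.50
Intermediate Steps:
h(c, N) = -1/2
-633*h(2, 7) = -633*(-1/2) = 633/2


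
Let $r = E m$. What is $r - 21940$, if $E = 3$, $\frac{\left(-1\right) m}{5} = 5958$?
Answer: $-111310$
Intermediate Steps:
$m = -29790$ ($m = \left(-5\right) 5958 = -29790$)
$r = -89370$ ($r = 3 \left(-29790\right) = -89370$)
$r - 21940 = -89370 - 21940 = -111310$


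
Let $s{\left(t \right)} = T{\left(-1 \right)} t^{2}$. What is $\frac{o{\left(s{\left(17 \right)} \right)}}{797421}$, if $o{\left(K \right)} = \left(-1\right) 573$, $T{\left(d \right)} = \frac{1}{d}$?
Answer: $- \frac{191}{265807} \approx -0.00071857$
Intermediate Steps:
$s{\left(t \right)} = - t^{2}$ ($s{\left(t \right)} = \frac{t^{2}}{-1} = - t^{2}$)
$o{\left(K \right)} = -573$
$\frac{o{\left(s{\left(17 \right)} \right)}}{797421} = - \frac{573}{797421} = \left(-573\right) \frac{1}{797421} = - \frac{191}{265807}$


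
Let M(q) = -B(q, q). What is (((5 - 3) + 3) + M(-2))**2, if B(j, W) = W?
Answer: 49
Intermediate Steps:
M(q) = -q
(((5 - 3) + 3) + M(-2))**2 = (((5 - 3) + 3) - 1*(-2))**2 = ((2 + 3) + 2)**2 = (5 + 2)**2 = 7**2 = 49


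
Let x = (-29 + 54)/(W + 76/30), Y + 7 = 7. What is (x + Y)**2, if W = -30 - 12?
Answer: 140625/350464 ≈ 0.40125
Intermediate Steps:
Y = 0 (Y = -7 + 7 = 0)
W = -42
x = -375/592 (x = (-29 + 54)/(-42 + 76/30) = 25/(-42 + 76*(1/30)) = 25/(-42 + 38/15) = 25/(-592/15) = 25*(-15/592) = -375/592 ≈ -0.63345)
(x + Y)**2 = (-375/592 + 0)**2 = (-375/592)**2 = 140625/350464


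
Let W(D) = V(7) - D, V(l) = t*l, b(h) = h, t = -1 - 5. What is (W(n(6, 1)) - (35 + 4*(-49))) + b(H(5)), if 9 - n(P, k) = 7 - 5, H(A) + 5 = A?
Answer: 112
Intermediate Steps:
H(A) = -5 + A
t = -6
n(P, k) = 7 (n(P, k) = 9 - (7 - 5) = 9 - 1*2 = 9 - 2 = 7)
V(l) = -6*l
W(D) = -42 - D (W(D) = -6*7 - D = -42 - D)
(W(n(6, 1)) - (35 + 4*(-49))) + b(H(5)) = ((-42 - 1*7) - (35 + 4*(-49))) + (-5 + 5) = ((-42 - 7) - (35 - 196)) + 0 = (-49 - 1*(-161)) + 0 = (-49 + 161) + 0 = 112 + 0 = 112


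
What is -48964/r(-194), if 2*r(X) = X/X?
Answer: -97928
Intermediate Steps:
r(X) = ½ (r(X) = (X/X)/2 = (½)*1 = ½)
-48964/r(-194) = -48964/½ = -48964*2 = -97928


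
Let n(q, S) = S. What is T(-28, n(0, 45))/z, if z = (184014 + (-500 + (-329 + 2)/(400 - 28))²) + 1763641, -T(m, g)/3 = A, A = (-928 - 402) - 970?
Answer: 106094400/33804671161 ≈ 0.0031385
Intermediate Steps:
A = -2300 (A = -1330 - 970 = -2300)
T(m, g) = 6900 (T(m, g) = -3*(-2300) = 6900)
z = 33804671161/15376 (z = (184014 + (-500 - 327/372)²) + 1763641 = (184014 + (-500 - 327*1/372)²) + 1763641 = (184014 + (-500 - 109/124)²) + 1763641 = (184014 + (-62109/124)²) + 1763641 = (184014 + 3857527881/15376) + 1763641 = 6686927145/15376 + 1763641 = 33804671161/15376 ≈ 2.1985e+6)
T(-28, n(0, 45))/z = 6900/(33804671161/15376) = 6900*(15376/33804671161) = 106094400/33804671161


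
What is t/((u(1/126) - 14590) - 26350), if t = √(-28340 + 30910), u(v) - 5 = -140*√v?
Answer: -73683*√2570/3016213325 + 12*√8995/3016213325 ≈ -0.0012381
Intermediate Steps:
u(v) = 5 - 140*√v
t = √2570 ≈ 50.695
t/((u(1/126) - 14590) - 26350) = √2570/(((5 - 140*√14/42) - 14590) - 26350) = √2570/(((5 - 10*√14/3) - 14590) - 26350) = √2570/((-14585 - 10*√14/3) - 26350) = √2570/(-40935 - 10*√14/3)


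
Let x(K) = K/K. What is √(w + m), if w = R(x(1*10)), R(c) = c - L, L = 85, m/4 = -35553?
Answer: 154*I*√6 ≈ 377.22*I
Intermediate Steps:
m = -142212 (m = 4*(-35553) = -142212)
x(K) = 1
R(c) = -85 + c (R(c) = c - 1*85 = c - 85 = -85 + c)
w = -84 (w = -85 + 1 = -84)
√(w + m) = √(-84 - 142212) = √(-142296) = 154*I*√6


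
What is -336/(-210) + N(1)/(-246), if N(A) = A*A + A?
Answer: 979/615 ≈ 1.5919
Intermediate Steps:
N(A) = A + A² (N(A) = A² + A = A + A²)
-336/(-210) + N(1)/(-246) = -336/(-210) + (1*(1 + 1))/(-246) = -336*(-1/210) + (1*2)*(-1/246) = 8/5 + 2*(-1/246) = 8/5 - 1/123 = 979/615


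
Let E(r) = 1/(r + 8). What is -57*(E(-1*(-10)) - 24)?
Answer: 8189/6 ≈ 1364.8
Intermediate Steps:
E(r) = 1/(8 + r)
-57*(E(-1*(-10)) - 24) = -57*(1/(8 - 1*(-10)) - 24) = -57*(1/(8 + 10) - 24) = -57*(1/18 - 24) = -57*(-431/18) = 8189/6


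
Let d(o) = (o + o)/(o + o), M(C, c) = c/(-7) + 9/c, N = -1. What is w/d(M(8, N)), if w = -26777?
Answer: -26777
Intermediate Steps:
M(C, c) = 9/c - c/7 (M(C, c) = c*(-⅐) + 9/c = -c/7 + 9/c = 9/c - c/7)
d(o) = 1 (d(o) = (2*o)/((2*o)) = (2*o)*(1/(2*o)) = 1)
w/d(M(8, N)) = -26777/1 = -26777*1 = -26777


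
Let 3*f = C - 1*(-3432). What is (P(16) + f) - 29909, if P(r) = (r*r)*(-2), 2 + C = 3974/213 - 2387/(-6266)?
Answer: -117201606599/4003974 ≈ -29271.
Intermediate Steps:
C = 22740199/1334658 (C = -2 + (3974/213 - 2387/(-6266)) = -2 + (3974*(1/213) - 2387*(-1/6266)) = -2 + (3974/213 + 2387/6266) = -2 + 25409515/1334658 = 22740199/1334658 ≈ 17.038)
P(r) = -2*r**2 (P(r) = r**2*(-2) = -2*r**2)
f = 4603286455/4003974 (f = (22740199/1334658 - 1*(-3432))/3 = (22740199/1334658 + 3432)/3 = (1/3)*(4603286455/1334658) = 4603286455/4003974 ≈ 1149.7)
(P(16) + f) - 29909 = (-2*16**2 + 4603286455/4003974) - 29909 = (-2*256 + 4603286455/4003974) - 29909 = (-512 + 4603286455/4003974) - 29909 = 2553251767/4003974 - 29909 = -117201606599/4003974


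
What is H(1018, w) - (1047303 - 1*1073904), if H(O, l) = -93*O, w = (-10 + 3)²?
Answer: -68073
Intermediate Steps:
w = 49 (w = (-7)² = 49)
H(1018, w) - (1047303 - 1*1073904) = -93*1018 - (1047303 - 1*1073904) = -94674 - (1047303 - 1073904) = -94674 - 1*(-26601) = -94674 + 26601 = -68073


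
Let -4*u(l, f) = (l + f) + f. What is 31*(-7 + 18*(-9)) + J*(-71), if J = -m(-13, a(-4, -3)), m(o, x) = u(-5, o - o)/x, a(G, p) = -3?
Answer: -63223/12 ≈ -5268.6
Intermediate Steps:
u(l, f) = -f/2 - l/4 (u(l, f) = -((l + f) + f)/4 = -((f + l) + f)/4 = -(l + 2*f)/4 = -f/2 - l/4)
m(o, x) = 5/(4*x) (m(o, x) = (-(o - o)/2 - 1/4*(-5))/x = (-1/2*0 + 5/4)/x = (0 + 5/4)/x = 5/(4*x))
J = 5/12 (J = -5/(4*(-3)) = -5*(-1)/(4*3) = -1*(-5/12) = 5/12 ≈ 0.41667)
31*(-7 + 18*(-9)) + J*(-71) = 31*(-7 + 18*(-9)) + (5/12)*(-71) = 31*(-7 - 162) - 355/12 = 31*(-169) - 355/12 = -5239 - 355/12 = -63223/12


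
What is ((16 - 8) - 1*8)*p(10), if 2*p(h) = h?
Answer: 0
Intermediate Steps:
p(h) = h/2
((16 - 8) - 1*8)*p(10) = ((16 - 8) - 1*8)*((½)*10) = (8 - 8)*5 = 0*5 = 0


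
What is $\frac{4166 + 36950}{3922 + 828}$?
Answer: $\frac{1082}{125} \approx 8.656$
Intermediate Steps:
$\frac{4166 + 36950}{3922 + 828} = \frac{41116}{4750} = 41116 \cdot \frac{1}{4750} = \frac{1082}{125}$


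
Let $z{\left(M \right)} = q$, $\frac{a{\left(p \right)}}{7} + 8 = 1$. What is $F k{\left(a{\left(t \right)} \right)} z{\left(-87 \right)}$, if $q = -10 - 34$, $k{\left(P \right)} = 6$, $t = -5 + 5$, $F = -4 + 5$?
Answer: $-264$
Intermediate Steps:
$F = 1$
$t = 0$
$a{\left(p \right)} = -49$ ($a{\left(p \right)} = -56 + 7 \cdot 1 = -56 + 7 = -49$)
$q = -44$
$z{\left(M \right)} = -44$
$F k{\left(a{\left(t \right)} \right)} z{\left(-87 \right)} = 1 \cdot 6 \left(-44\right) = 6 \left(-44\right) = -264$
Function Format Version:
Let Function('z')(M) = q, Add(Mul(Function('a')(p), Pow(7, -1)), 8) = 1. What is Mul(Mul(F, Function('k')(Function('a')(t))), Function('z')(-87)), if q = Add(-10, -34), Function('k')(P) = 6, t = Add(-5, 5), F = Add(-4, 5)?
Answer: -264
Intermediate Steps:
F = 1
t = 0
Function('a')(p) = -49 (Function('a')(p) = Add(-56, Mul(7, 1)) = Add(-56, 7) = -49)
q = -44
Function('z')(M) = -44
Mul(Mul(F, Function('k')(Function('a')(t))), Function('z')(-87)) = Mul(Mul(1, 6), -44) = Mul(6, -44) = -264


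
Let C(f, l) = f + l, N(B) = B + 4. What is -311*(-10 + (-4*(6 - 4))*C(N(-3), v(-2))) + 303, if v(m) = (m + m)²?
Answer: 45709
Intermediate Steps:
v(m) = 4*m² (v(m) = (2*m)² = 4*m²)
N(B) = 4 + B
-311*(-10 + (-4*(6 - 4))*C(N(-3), v(-2))) + 303 = -311*(-10 + (-4*(6 - 4))*((4 - 3) + 4*(-2)²)) + 303 = -311*(-10 + (-4*2)*(1 + 4*4)) + 303 = -311*(-10 - 8*(1 + 16)) + 303 = -311*(-10 - 8*17) + 303 = -311*(-10 - 136) + 303 = -311*(-146) + 303 = 45406 + 303 = 45709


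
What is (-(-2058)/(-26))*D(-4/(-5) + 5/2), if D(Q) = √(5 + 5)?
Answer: -1029*√10/13 ≈ -250.31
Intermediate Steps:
D(Q) = √10
(-(-2058)/(-26))*D(-4/(-5) + 5/2) = (-(-2058)/(-26))*√10 = (-(-2058)*(-1)/26)*√10 = (-21*49/13)*√10 = -1029*√10/13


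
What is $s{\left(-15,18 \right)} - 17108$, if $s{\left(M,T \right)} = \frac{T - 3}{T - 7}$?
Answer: $- \frac{188173}{11} \approx -17107.0$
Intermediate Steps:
$s{\left(M,T \right)} = \frac{-3 + T}{-7 + T}$
$s{\left(-15,18 \right)} - 17108 = \frac{-3 + 18}{-7 + 18} - 17108 = \frac{1}{11} \cdot 15 - 17108 = \frac{15}{11} - 17108 = - \frac{188173}{11}$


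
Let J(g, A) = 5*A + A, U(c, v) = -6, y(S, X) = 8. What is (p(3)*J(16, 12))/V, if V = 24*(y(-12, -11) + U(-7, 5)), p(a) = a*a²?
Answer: 81/2 ≈ 40.500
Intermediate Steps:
p(a) = a³
J(g, A) = 6*A
V = 48 (V = 24*(8 - 6) = 24*2 = 48)
(p(3)*J(16, 12))/V = (3³*(6*12))/48 = (27*72)*(1/48) = 1944*(1/48) = 81/2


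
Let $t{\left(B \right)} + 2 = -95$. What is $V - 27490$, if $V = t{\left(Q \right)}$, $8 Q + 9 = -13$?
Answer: $-27587$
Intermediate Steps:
$Q = - \frac{11}{4}$ ($Q = - \frac{9}{8} + \frac{1}{8} \left(-13\right) = - \frac{9}{8} - \frac{13}{8} = - \frac{11}{4} \approx -2.75$)
$t{\left(B \right)} = -97$ ($t{\left(B \right)} = -2 - 95 = -97$)
$V = -97$
$V - 27490 = -97 - 27490 = -27587$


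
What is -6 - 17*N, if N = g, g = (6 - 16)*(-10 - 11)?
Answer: -3576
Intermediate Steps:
g = 210 (g = -10*(-21) = 210)
N = 210
-6 - 17*N = -6 - 17*210 = -6 - 3570 = -3576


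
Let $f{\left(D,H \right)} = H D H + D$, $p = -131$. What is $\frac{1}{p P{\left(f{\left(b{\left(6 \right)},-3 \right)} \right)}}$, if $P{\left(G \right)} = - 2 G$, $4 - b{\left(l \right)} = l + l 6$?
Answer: $- \frac{1}{99560} \approx -1.0044 \cdot 10^{-5}$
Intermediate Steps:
$b{\left(l \right)} = 4 - 7 l$ ($b{\left(l \right)} = 4 - \left(l + l 6\right) = 4 - \left(l + 6 l\right) = 4 - 7 l$)
$f{\left(D,H \right)} = D + D H^{2}$ ($f{\left(D,H \right)} = D H H + D = D H^{2} + D = D + D H^{2}$)
$\frac{1}{p P{\left(f{\left(b{\left(6 \right)},-3 \right)} \right)}} = \frac{1}{\left(-131\right) \left(- 2 \left(4 - 42\right) \left(1 + \left(-3\right)^{2}\right)\right)} = \frac{1}{\left(-131\right) \left(- 2 \left(4 - 42\right) \left(1 + 9\right)\right)} = \frac{1}{\left(-131\right) \left(- 2 \left(\left(-38\right) 10\right)\right)} = \frac{1}{\left(-131\right) \left(\left(-2\right) \left(-380\right)\right)} = \frac{1}{\left(-131\right) 760} = \frac{1}{-99560} = - \frac{1}{99560}$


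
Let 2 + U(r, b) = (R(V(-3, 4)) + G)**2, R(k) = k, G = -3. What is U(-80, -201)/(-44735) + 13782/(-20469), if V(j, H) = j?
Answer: -205744572/305226905 ≈ -0.67407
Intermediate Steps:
U(r, b) = 34 (U(r, b) = -2 + (-3 - 3)**2 = -2 + (-6)**2 = -2 + 36 = 34)
U(-80, -201)/(-44735) + 13782/(-20469) = 34/(-44735) + 13782/(-20469) = 34*(-1/44735) + 13782*(-1/20469) = -34/44735 - 4594/6823 = -205744572/305226905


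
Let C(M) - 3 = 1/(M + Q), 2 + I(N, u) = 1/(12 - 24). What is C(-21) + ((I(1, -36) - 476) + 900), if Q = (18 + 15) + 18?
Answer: 8499/20 ≈ 424.95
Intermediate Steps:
Q = 51 (Q = 33 + 18 = 51)
I(N, u) = -25/12 (I(N, u) = -2 + 1/(12 - 24) = -2 + 1/(-12) = -2 - 1/12 = -25/12)
C(M) = 3 + 1/(51 + M) (C(M) = 3 + 1/(M + 51) = 3 + 1/(51 + M))
C(-21) + ((I(1, -36) - 476) + 900) = (154 + 3*(-21))/(51 - 21) + ((-25/12 - 476) + 900) = (154 - 63)/30 + (-5737/12 + 900) = (1/30)*91 + 5063/12 = 91/30 + 5063/12 = 8499/20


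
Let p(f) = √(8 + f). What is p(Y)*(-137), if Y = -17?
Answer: -411*I ≈ -411.0*I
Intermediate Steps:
p(Y)*(-137) = √(8 - 17)*(-137) = √(-9)*(-137) = (3*I)*(-137) = -411*I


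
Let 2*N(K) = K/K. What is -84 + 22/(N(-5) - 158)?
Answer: -26504/315 ≈ -84.140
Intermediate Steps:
N(K) = ½ (N(K) = (K/K)/2 = (½)*1 = ½)
-84 + 22/(N(-5) - 158) = -84 + 22/(½ - 158) = -84 + 22/(-315/2) = -84 - 2/315*22 = -84 - 44/315 = -26504/315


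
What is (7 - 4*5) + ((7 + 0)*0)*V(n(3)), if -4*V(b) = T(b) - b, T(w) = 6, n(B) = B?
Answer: -13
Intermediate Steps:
V(b) = -3/2 + b/4 (V(b) = -(6 - b)/4 = -3/2 + b/4)
(7 - 4*5) + ((7 + 0)*0)*V(n(3)) = (7 - 4*5) + ((7 + 0)*0)*(-3/2 + (1/4)*3) = (7 - 20) + (7*0)*(-3/2 + 3/4) = -13 + 0*(-3/4) = -13 + 0 = -13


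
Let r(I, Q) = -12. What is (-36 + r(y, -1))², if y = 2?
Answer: 2304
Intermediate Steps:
(-36 + r(y, -1))² = (-36 - 12)² = (-48)² = 2304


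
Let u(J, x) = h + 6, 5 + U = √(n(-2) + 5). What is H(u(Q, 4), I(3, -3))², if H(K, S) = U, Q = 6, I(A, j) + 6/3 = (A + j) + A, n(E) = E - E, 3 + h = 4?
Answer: (5 - √5)² ≈ 7.6393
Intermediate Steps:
h = 1 (h = -3 + 4 = 1)
n(E) = 0
I(A, j) = -2 + j + 2*A (I(A, j) = -2 + ((A + j) + A) = -2 + (j + 2*A) = -2 + j + 2*A)
U = -5 + √5 (U = -5 + √(0 + 5) = -5 + √5 ≈ -2.7639)
u(J, x) = 7 (u(J, x) = 1 + 6 = 7)
H(K, S) = -5 + √5
H(u(Q, 4), I(3, -3))² = (-5 + √5)²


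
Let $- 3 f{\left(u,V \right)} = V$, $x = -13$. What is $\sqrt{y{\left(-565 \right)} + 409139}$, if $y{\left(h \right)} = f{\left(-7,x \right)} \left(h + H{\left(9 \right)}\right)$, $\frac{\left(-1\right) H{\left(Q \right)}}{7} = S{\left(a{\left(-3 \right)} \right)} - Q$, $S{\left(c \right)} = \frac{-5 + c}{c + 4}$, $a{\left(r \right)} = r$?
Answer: $\frac{7 \sqrt{74793}}{3} \approx 638.13$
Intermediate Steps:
$S{\left(c \right)} = \frac{-5 + c}{4 + c}$
$H{\left(Q \right)} = 56 + 7 Q$ ($H{\left(Q \right)} = - 7 \left(\frac{-5 - 3}{4 - 3} - Q\right) = - 7 \left(1^{-1} \left(-8\right) - Q\right) = - 7 \left(1 \left(-8\right) - Q\right) = - 7 \left(-8 - Q\right) = 56 + 7 Q$)
$f{\left(u,V \right)} = - \frac{V}{3}$
$y{\left(h \right)} = \frac{1547}{3} + \frac{13 h}{3}$ ($y{\left(h \right)} = \left(- \frac{1}{3}\right) \left(-13\right) \left(h + \left(56 + 7 \cdot 9\right)\right) = \frac{13 \left(h + \left(56 + 63\right)\right)}{3} = \frac{13 \left(h + 119\right)}{3} = \frac{13 \left(119 + h\right)}{3} = \frac{1547}{3} + \frac{13 h}{3}$)
$\sqrt{y{\left(-565 \right)} + 409139} = \sqrt{\left(\frac{1547}{3} + \frac{13}{3} \left(-565\right)\right) + 409139} = \sqrt{\left(\frac{1547}{3} - \frac{7345}{3}\right) + 409139} = \sqrt{- \frac{5798}{3} + 409139} = \sqrt{\frac{1221619}{3}} = \frac{7 \sqrt{74793}}{3}$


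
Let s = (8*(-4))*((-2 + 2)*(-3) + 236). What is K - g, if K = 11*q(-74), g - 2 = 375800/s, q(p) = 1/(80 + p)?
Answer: 140453/2832 ≈ 49.595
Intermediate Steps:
s = -7552 (s = -32*(0*(-3) + 236) = -32*(0 + 236) = -32*236 = -7552)
g = -45087/944 (g = 2 + 375800/(-7552) = 2 + 375800*(-1/7552) = 2 - 46975/944 = -45087/944 ≈ -47.762)
K = 11/6 (K = 11/(80 - 74) = 11/6 ≈ 1.8333)
K - g = 11/6 - 1*(-45087/944) = 11/6 + 45087/944 = 140453/2832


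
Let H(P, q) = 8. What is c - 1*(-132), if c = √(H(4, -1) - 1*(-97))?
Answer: 132 + √105 ≈ 142.25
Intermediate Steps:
c = √105 (c = √(8 - 1*(-97)) = √(8 + 97) = √105 ≈ 10.247)
c - 1*(-132) = √105 - 1*(-132) = √105 + 132 = 132 + √105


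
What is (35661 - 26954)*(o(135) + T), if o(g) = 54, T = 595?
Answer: 5650843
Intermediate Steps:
(35661 - 26954)*(o(135) + T) = (35661 - 26954)*(54 + 595) = 8707*649 = 5650843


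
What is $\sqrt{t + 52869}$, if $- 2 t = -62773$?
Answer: $\frac{7 \sqrt{6878}}{2} \approx 290.27$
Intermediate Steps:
$t = \frac{62773}{2}$ ($t = \left(- \frac{1}{2}\right) \left(-62773\right) = \frac{62773}{2} \approx 31387.0$)
$\sqrt{t + 52869} = \sqrt{\frac{62773}{2} + 52869} = \sqrt{\frac{168511}{2}} = \frac{7 \sqrt{6878}}{2}$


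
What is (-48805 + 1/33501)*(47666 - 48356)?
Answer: 376053749920/11167 ≈ 3.3675e+7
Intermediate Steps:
(-48805 + 1/33501)*(47666 - 48356) = (-48805 + 1/33501)*(-690) = -1635016304/33501*(-690) = 376053749920/11167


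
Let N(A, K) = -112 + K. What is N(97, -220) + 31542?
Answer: 31210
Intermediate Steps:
N(97, -220) + 31542 = (-112 - 220) + 31542 = -332 + 31542 = 31210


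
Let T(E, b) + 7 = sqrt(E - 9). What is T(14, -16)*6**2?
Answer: -252 + 36*sqrt(5) ≈ -171.50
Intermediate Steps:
T(E, b) = -7 + sqrt(-9 + E) (T(E, b) = -7 + sqrt(E - 9) = -7 + sqrt(-9 + E))
T(14, -16)*6**2 = (-7 + sqrt(-9 + 14))*6**2 = (-7 + sqrt(5))*36 = -252 + 36*sqrt(5)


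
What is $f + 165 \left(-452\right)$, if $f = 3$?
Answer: $-74577$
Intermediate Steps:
$f + 165 \left(-452\right) = 3 + 165 \left(-452\right) = 3 - 74580 = -74577$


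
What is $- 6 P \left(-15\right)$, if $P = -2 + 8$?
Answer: $540$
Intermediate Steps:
$P = 6$
$- 6 P \left(-15\right) = \left(-6\right) 6 \left(-15\right) = \left(-36\right) \left(-15\right) = 540$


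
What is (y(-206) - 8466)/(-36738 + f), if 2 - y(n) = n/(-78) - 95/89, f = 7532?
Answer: 14692003/50687013 ≈ 0.28986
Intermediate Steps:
y(n) = 273/89 + n/78 (y(n) = 2 - (n/(-78) - 95/89) = 2 - (n*(-1/78) - 95*1/89) = 2 - (-n/78 - 95/89) = 2 - (-95/89 - n/78) = 2 + (95/89 + n/78) = 273/89 + n/78)
(y(-206) - 8466)/(-36738 + f) = ((273/89 + (1/78)*(-206)) - 8466)/(-36738 + 7532) = ((273/89 - 103/39) - 8466)/(-29206) = (1480/3471 - 8466)*(-1/29206) = -29384006/3471*(-1/29206) = 14692003/50687013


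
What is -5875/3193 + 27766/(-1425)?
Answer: -97028713/4550025 ≈ -21.325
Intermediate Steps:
-5875/3193 + 27766/(-1425) = -5875*1/3193 + 27766*(-1/1425) = -5875/3193 - 27766/1425 = -97028713/4550025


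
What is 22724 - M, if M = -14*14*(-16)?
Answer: 19588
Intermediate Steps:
M = 3136 (M = -196*(-16) = 3136)
22724 - M = 22724 - 1*3136 = 22724 - 3136 = 19588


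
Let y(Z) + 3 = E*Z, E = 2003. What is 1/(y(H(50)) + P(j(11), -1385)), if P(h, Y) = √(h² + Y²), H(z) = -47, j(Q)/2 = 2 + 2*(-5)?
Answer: -94144/8861174255 - √1918481/8861174255 ≈ -1.0781e-5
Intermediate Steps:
j(Q) = -16 (j(Q) = 2*(2 + 2*(-5)) = 2*(2 - 10) = 2*(-8) = -16)
P(h, Y) = √(Y² + h²)
y(Z) = -3 + 2003*Z
1/(y(H(50)) + P(j(11), -1385)) = 1/((-3 + 2003*(-47)) + √((-1385)² + (-16)²)) = 1/((-3 - 94141) + √(1918225 + 256)) = 1/(-94144 + √1918481)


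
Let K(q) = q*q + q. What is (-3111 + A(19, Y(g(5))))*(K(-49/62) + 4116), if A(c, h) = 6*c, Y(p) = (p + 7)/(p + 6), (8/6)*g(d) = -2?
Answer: -47416337199/3844 ≈ -1.2335e+7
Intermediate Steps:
g(d) = -3/2 (g(d) = (¾)*(-2) = -3/2)
K(q) = q + q² (K(q) = q² + q = q + q²)
Y(p) = (7 + p)/(6 + p)
(-3111 + A(19, Y(g(5))))*(K(-49/62) + 4116) = (-3111 + 6*19)*((-49/62)*(1 - 49/62) + 4116) = (-3111 + 114)*((-49*1/62)*(1 - 49*1/62) + 4116) = -2997*(-49*(1 - 49/62)/62 + 4116) = -2997*(-49/62*13/62 + 4116) = -2997*(-637/3844 + 4116) = -2997*15821267/3844 = -47416337199/3844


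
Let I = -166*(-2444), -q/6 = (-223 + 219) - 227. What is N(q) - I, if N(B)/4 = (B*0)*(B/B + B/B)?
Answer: -405704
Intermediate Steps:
q = 1386 (q = -6*((-223 + 219) - 227) = -6*(-4 - 227) = -6*(-231) = 1386)
N(B) = 0 (N(B) = 4*((B*0)*(B/B + B/B)) = 4*(0*(1 + 1)) = 4*(0*2) = 4*0 = 0)
I = 405704
N(q) - I = 0 - 1*405704 = 0 - 405704 = -405704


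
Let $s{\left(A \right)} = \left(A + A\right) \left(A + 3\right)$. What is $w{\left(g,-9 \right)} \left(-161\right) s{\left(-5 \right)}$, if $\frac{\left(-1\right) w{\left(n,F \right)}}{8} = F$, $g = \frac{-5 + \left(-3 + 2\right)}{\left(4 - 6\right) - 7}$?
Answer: $-231840$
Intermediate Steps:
$g = \frac{2}{3}$ ($g = \frac{-5 - 1}{\left(4 - 6\right) - 7} = - \frac{6}{-2 - 7} = - \frac{6}{-9} = \left(-6\right) \left(- \frac{1}{9}\right) = \frac{2}{3} \approx 0.66667$)
$w{\left(n,F \right)} = - 8 F$
$s{\left(A \right)} = 2 A \left(3 + A\right)$
$w{\left(g,-9 \right)} \left(-161\right) s{\left(-5 \right)} = \left(-8\right) \left(-9\right) \left(-161\right) 2 \left(-5\right) \left(3 - 5\right) = 72 \left(-161\right) 2 \left(-5\right) \left(-2\right) = \left(-11592\right) 20 = -231840$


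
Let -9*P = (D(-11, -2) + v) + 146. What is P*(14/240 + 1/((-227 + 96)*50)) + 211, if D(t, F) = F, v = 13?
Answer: 148543439/707400 ≈ 209.99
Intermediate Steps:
P = -157/9 (P = -((-2 + 13) + 146)/9 = -(11 + 146)/9 = -⅑*157 = -157/9 ≈ -17.444)
P*(14/240 + 1/((-227 + 96)*50)) + 211 = -157*(14/240 + 1/((-227 + 96)*50))/9 + 211 = -157*(14*(1/240) + (1/50)/(-131))/9 + 211 = -157*(7/120 - 1/131*1/50)/9 + 211 = -157*(7/120 - 1/6550)/9 + 211 = -157/9*4573/78600 + 211 = -717961/707400 + 211 = 148543439/707400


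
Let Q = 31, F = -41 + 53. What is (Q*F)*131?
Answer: 48732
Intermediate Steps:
F = 12
(Q*F)*131 = (31*12)*131 = 372*131 = 48732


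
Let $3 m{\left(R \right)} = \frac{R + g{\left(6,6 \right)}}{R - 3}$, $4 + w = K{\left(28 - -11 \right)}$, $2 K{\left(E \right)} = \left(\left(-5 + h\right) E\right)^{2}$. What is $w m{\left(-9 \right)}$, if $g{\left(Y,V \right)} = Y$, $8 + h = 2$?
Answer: $\frac{184033}{24} \approx 7668.0$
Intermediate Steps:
$h = -6$ ($h = -8 + 2 = -6$)
$K{\left(E \right)} = \frac{121 E^{2}}{2}$ ($K{\left(E \right)} = \frac{\left(\left(-5 - 6\right) E\right)^{2}}{2} = \frac{\left(- 11 E\right)^{2}}{2} = \frac{121 E^{2}}{2}$)
$w = \frac{184033}{2}$ ($w = -4 + \frac{121 \left(28 - -11\right)^{2}}{2} = -4 + \frac{121 \left(28 + 11\right)^{2}}{2} = -4 + \frac{121 \cdot 39^{2}}{2} = -4 + \frac{121}{2} \cdot 1521 = -4 + \frac{184041}{2} = \frac{184033}{2} \approx 92017.0$)
$m{\left(R \right)} = \frac{6 + R}{3 \left(-3 + R\right)}$ ($m{\left(R \right)} = \frac{\left(R + 6\right) \frac{1}{R - 3}}{3} = \frac{\left(6 + R\right) \frac{1}{-3 + R}}{3} = \frac{\frac{1}{-3 + R} \left(6 + R\right)}{3} = \frac{6 + R}{3 \left(-3 + R\right)}$)
$w m{\left(-9 \right)} = \frac{184033 \frac{6 - 9}{3 \left(-3 - 9\right)}}{2} = \frac{184033 \cdot \frac{1}{3} \frac{1}{-12} \left(-3\right)}{2} = \frac{184033 \cdot \frac{1}{3} \left(- \frac{1}{12}\right) \left(-3\right)}{2} = \frac{184033}{2} \cdot \frac{1}{12} = \frac{184033}{24}$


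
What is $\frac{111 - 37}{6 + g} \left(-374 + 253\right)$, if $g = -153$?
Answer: $\frac{8954}{147} \approx 60.912$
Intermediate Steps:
$\frac{111 - 37}{6 + g} \left(-374 + 253\right) = \frac{111 - 37}{6 - 153} \left(-374 + 253\right) = \frac{74}{-147} \left(-121\right) = 74 \left(- \frac{1}{147}\right) \left(-121\right) = \left(- \frac{74}{147}\right) \left(-121\right) = \frac{8954}{147}$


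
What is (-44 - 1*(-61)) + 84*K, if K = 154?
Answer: 12953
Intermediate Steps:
(-44 - 1*(-61)) + 84*K = (-44 - 1*(-61)) + 84*154 = (-44 + 61) + 12936 = 17 + 12936 = 12953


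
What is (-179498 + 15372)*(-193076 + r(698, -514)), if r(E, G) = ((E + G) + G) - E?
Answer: 31857513104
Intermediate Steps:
r(E, G) = 2*G (r(E, G) = (E + 2*G) - E = 2*G)
(-179498 + 15372)*(-193076 + r(698, -514)) = (-179498 + 15372)*(-193076 + 2*(-514)) = -164126*(-193076 - 1028) = -164126*(-194104) = 31857513104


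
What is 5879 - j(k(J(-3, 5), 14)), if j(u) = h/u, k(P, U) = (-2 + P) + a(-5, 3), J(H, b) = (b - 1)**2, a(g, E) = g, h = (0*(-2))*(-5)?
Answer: 5879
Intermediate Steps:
h = 0 (h = 0*(-5) = 0)
J(H, b) = (-1 + b)**2
k(P, U) = -7 + P (k(P, U) = (-2 + P) - 5 = -7 + P)
j(u) = 0 (j(u) = 0/u = 0)
5879 - j(k(J(-3, 5), 14)) = 5879 - 1*0 = 5879 + 0 = 5879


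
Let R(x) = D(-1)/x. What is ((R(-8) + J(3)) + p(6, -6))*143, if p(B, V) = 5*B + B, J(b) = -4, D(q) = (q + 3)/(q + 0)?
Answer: 18447/4 ≈ 4611.8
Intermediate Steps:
D(q) = (3 + q)/q
R(x) = -2/x (R(x) = ((3 - 1)/(-1))/x = (-1*2)/x = -2/x)
p(B, V) = 6*B
((R(-8) + J(3)) + p(6, -6))*143 = ((-2/(-8) - 4) + 6*6)*143 = ((-2*(-⅛) - 4) + 36)*143 = ((¼ - 4) + 36)*143 = (-15/4 + 36)*143 = (129/4)*143 = 18447/4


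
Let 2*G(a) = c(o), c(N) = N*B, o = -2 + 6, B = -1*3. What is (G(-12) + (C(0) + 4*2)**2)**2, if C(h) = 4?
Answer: 19044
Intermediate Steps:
B = -3
o = 4
c(N) = -3*N (c(N) = N*(-3) = -3*N)
G(a) = -6 (G(a) = (-3*4)/2 = (1/2)*(-12) = -6)
(G(-12) + (C(0) + 4*2)**2)**2 = (-6 + (4 + 4*2)**2)**2 = (-6 + (4 + 8)**2)**2 = (-6 + 12**2)**2 = (-6 + 144)**2 = 138**2 = 19044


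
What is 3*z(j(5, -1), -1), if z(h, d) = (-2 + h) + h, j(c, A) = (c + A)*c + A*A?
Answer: 120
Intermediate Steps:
j(c, A) = A**2 + c*(A + c) (j(c, A) = (A + c)*c + A**2 = c*(A + c) + A**2 = A**2 + c*(A + c))
z(h, d) = -2 + 2*h
3*z(j(5, -1), -1) = 3*(-2 + 2*((-1)**2 + 5**2 - 1*5)) = 3*(-2 + 2*(1 + 25 - 5)) = 3*(-2 + 2*21) = 3*(-2 + 42) = 3*40 = 120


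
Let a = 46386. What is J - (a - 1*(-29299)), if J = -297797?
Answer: -373482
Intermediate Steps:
J - (a - 1*(-29299)) = -297797 - (46386 - 1*(-29299)) = -297797 - (46386 + 29299) = -297797 - 1*75685 = -297797 - 75685 = -373482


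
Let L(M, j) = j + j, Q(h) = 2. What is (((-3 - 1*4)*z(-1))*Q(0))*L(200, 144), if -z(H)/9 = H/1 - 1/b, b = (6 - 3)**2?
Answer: -40320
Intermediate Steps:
b = 9 (b = 3**2 = 9)
z(H) = 1 - 9*H (z(H) = -9*(H/1 - 1/9) = -9*(H*1 - 1*1/9) = -9*(H - 1/9) = -9*(-1/9 + H) = 1 - 9*H)
L(M, j) = 2*j
(((-3 - 1*4)*z(-1))*Q(0))*L(200, 144) = (((-3 - 1*4)*(1 - 9*(-1)))*2)*(2*144) = (((-3 - 4)*(1 + 9))*2)*288 = (-7*10*2)*288 = -70*2*288 = -140*288 = -40320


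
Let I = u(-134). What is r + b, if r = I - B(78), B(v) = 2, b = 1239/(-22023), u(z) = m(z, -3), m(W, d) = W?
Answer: -998789/7341 ≈ -136.06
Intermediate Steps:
u(z) = z
b = -413/7341 (b = 1239*(-1/22023) = -413/7341 ≈ -0.056259)
I = -134
r = -136 (r = -134 - 1*2 = -134 - 2 = -136)
r + b = -136 - 413/7341 = -998789/7341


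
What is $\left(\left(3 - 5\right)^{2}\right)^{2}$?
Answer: $16$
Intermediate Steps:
$\left(\left(3 - 5\right)^{2}\right)^{2} = \left(\left(-2\right)^{2}\right)^{2} = 4^{2} = 16$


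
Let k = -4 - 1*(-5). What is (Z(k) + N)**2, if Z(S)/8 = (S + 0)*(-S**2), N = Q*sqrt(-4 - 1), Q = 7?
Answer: (-8 + 7*I*sqrt(5))**2 ≈ -181.0 - 250.44*I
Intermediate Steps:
k = 1 (k = -4 + 5 = 1)
N = 7*I*sqrt(5) (N = 7*sqrt(-4 - 1) = 7*sqrt(-5) = 7*(I*sqrt(5)) = 7*I*sqrt(5) ≈ 15.652*I)
Z(S) = -8*S**3 (Z(S) = 8*((S + 0)*(-S**2)) = 8*(S*(-S**2)) = 8*(-S**3) = -8*S**3)
(Z(k) + N)**2 = (-8*1**3 + 7*I*sqrt(5))**2 = (-8*1 + 7*I*sqrt(5))**2 = (-8 + 7*I*sqrt(5))**2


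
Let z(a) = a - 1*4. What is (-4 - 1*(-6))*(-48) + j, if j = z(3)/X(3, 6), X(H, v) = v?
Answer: -577/6 ≈ -96.167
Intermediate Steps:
z(a) = -4 + a (z(a) = a - 4 = -4 + a)
j = -1/6 (j = (-4 + 3)/6 = -1*1/6 = -1/6 ≈ -0.16667)
(-4 - 1*(-6))*(-48) + j = (-4 - 1*(-6))*(-48) - 1/6 = (-4 + 6)*(-48) - 1/6 = 2*(-48) - 1/6 = -96 - 1/6 = -577/6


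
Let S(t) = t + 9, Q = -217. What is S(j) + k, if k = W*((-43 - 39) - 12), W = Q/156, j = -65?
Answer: 5831/78 ≈ 74.756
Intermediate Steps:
W = -217/156 ≈ -1.3910
k = 10199/78 (k = -217*((-43 - 39) - 12)/156 = -217*(-82 - 12)/156 = -217/156*(-94) = 10199/78 ≈ 130.76)
S(t) = 9 + t
S(j) + k = (9 - 65) + 10199/78 = -56 + 10199/78 = 5831/78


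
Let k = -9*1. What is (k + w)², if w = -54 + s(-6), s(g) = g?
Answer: 4761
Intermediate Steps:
w = -60 (w = -54 - 6 = -60)
k = -9
(k + w)² = (-9 - 60)² = (-69)² = 4761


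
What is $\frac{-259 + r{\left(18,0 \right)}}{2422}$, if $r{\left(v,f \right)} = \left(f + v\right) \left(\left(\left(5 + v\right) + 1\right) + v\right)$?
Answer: $\frac{71}{346} \approx 0.2052$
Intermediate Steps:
$r{\left(v,f \right)} = \left(6 + 2 v\right) \left(f + v\right)$ ($r{\left(v,f \right)} = \left(f + v\right) \left(\left(6 + v\right) + v\right) = \left(f + v\right) \left(6 + 2 v\right) = \left(6 + 2 v\right) \left(f + v\right)$)
$\frac{-259 + r{\left(18,0 \right)}}{2422} = \frac{-259 + \left(2 \cdot 18^{2} + 6 \cdot 0 + 6 \cdot 18 + 2 \cdot 0 \cdot 18\right)}{2422} = \left(-259 + \left(2 \cdot 324 + 0 + 108 + 0\right)\right) \frac{1}{2422} = \left(-259 + \left(648 + 0 + 108 + 0\right)\right) \frac{1}{2422} = \left(-259 + 756\right) \frac{1}{2422} = 497 \cdot \frac{1}{2422} = \frac{71}{346}$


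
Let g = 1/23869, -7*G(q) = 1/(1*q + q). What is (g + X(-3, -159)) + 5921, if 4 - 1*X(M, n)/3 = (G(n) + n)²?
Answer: -2756131465359565/39424236348 ≈ -69910.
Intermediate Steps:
G(q) = -1/(14*q) (G(q) = -1/(7*(1*q + q)) = -1/(7*(q + q)) = -1/(2*q)/7 = -1/(14*q))
X(M, n) = 12 - 3*(n - 1/(14*n))² (X(M, n) = 12 - 3*(-1/(14*n) + n)² = 12 - 3*(n - 1/(14*n))²)
g = 1/23869 ≈ 4.1895e-5
(g + X(-3, -159)) + 5921 = (1/23869 + (87/7 - 3*(-159)² - 3/196/(-159)²)) + 5921 = (1/23869 + (87/7 - 3*25281 - 3/196*1/25281)) + 5921 = (1/23869 + (87/7 - 75843 - 1/1651692)) + 5921 = (1/23869 - 125248748185/1651692) + 5921 = -2989562368776073/39424236348 + 5921 = -2756131465359565/39424236348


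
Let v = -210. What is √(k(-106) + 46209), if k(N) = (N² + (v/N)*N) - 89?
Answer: √57146 ≈ 239.05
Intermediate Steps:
k(N) = -299 + N² (k(N) = (N² + (-210/N)*N) - 89 = (N² - 210) - 89 = (-210 + N²) - 89 = -299 + N²)
√(k(-106) + 46209) = √((-299 + (-106)²) + 46209) = √((-299 + 11236) + 46209) = √(10937 + 46209) = √57146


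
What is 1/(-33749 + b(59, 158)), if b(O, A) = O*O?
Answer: -1/30268 ≈ -3.3038e-5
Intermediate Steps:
b(O, A) = O**2
1/(-33749 + b(59, 158)) = 1/(-33749 + 59**2) = 1/(-33749 + 3481) = 1/(-30268) = -1/30268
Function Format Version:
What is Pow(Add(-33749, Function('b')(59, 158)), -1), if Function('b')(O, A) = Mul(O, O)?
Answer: Rational(-1, 30268) ≈ -3.3038e-5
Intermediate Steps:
Function('b')(O, A) = Pow(O, 2)
Pow(Add(-33749, Function('b')(59, 158)), -1) = Pow(Add(-33749, Pow(59, 2)), -1) = Pow(Add(-33749, 3481), -1) = Pow(-30268, -1) = Rational(-1, 30268)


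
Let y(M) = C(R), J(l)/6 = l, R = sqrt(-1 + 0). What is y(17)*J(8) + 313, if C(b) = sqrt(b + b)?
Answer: 361 + 48*I ≈ 361.0 + 48.0*I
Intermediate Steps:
R = I (R = sqrt(-1) = I ≈ 1.0*I)
J(l) = 6*l
C(b) = sqrt(2)*sqrt(b) (C(b) = sqrt(2*b) = sqrt(2)*sqrt(b))
y(M) = sqrt(2)*sqrt(I)
y(17)*J(8) + 313 = (1 + I)*(6*8) + 313 = (1 + I)*48 + 313 = (48 + 48*I) + 313 = 361 + 48*I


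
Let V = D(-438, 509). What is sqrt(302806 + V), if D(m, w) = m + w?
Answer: 3*sqrt(33653) ≈ 550.34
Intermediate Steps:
V = 71 (V = -438 + 509 = 71)
sqrt(302806 + V) = sqrt(302806 + 71) = sqrt(302877) = 3*sqrt(33653)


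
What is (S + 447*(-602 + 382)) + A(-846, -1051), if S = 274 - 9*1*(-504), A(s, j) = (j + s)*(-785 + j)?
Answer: 3389362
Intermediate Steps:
A(s, j) = (-785 + j)*(j + s)
S = 4810 (S = 274 - 9*(-504) = 274 + 4536 = 4810)
(S + 447*(-602 + 382)) + A(-846, -1051) = (4810 + 447*(-602 + 382)) + ((-1051)² - 785*(-1051) - 785*(-846) - 1051*(-846)) = (4810 + 447*(-220)) + (1104601 + 825035 + 664110 + 889146) = (4810 - 98340) + 3482892 = -93530 + 3482892 = 3389362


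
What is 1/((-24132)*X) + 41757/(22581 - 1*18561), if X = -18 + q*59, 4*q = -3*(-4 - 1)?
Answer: 68270313511/6572470860 ≈ 10.387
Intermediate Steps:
q = 15/4 (q = (-3*(-4 - 1))/4 = (-3*(-5))/4 = (¼)*15 = 15/4 ≈ 3.7500)
X = 813/4 (X = -18 + (15/4)*59 = -18 + 885/4 = 813/4 ≈ 203.25)
1/((-24132)*X) + 41757/(22581 - 1*18561) = 1/((-24132)*(813/4)) + 41757/(22581 - 1*18561) = -1/24132*4/813 + 41757/(22581 - 18561) = -1/4904829 + 41757/4020 = -1/4904829 + 41757*(1/4020) = -1/4904829 + 13919/1340 = 68270313511/6572470860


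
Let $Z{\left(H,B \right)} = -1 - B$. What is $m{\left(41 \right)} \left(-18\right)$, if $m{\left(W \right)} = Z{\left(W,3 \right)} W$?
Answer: $2952$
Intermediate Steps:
$m{\left(W \right)} = - 4 W$ ($m{\left(W \right)} = \left(-1 - 3\right) W = - 4 W$)
$m{\left(41 \right)} \left(-18\right) = \left(-4\right) 41 \left(-18\right) = \left(-164\right) \left(-18\right) = 2952$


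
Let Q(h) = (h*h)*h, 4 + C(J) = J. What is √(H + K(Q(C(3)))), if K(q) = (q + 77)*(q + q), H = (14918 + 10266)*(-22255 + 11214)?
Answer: 2*I*√69514174 ≈ 16675.0*I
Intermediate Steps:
C(J) = -4 + J
Q(h) = h³ (Q(h) = h²*h = h³)
H = -278056544 (H = 25184*(-11041) = -278056544)
K(q) = 2*q*(77 + q) (K(q) = (77 + q)*(2*q) = 2*q*(77 + q))
√(H + K(Q(C(3)))) = √(-278056544 + 2*(-4 + 3)³*(77 + (-4 + 3)³)) = √(-278056544 + 2*(-1)³*(77 + (-1)³)) = √(-278056544 + 2*(-1)*(77 - 1)) = √(-278056544 + 2*(-1)*76) = √(-278056544 - 152) = √(-278056696) = 2*I*√69514174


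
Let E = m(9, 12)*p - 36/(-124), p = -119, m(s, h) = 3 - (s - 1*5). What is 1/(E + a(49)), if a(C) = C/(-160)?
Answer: 4960/590161 ≈ 0.0084045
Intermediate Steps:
a(C) = -C/160 (a(C) = C*(-1/160) = -C/160)
m(s, h) = 8 - s (m(s, h) = 3 - (s - 5) = 3 - (-5 + s) = 3 + (5 - s) = 8 - s)
E = 3698/31 (E = (8 - 1*9)*(-119) - 36/(-124) = (8 - 9)*(-119) - 36*(-1/124) = -1*(-119) + 9/31 = 119 + 9/31 = 3698/31 ≈ 119.29)
1/(E + a(49)) = 1/(3698/31 - 1/160*49) = 1/(3698/31 - 49/160) = 1/(590161/4960) = 4960/590161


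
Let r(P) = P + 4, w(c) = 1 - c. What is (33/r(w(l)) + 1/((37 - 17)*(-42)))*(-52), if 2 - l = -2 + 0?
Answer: -360347/210 ≈ -1715.9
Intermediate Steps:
l = 4 (l = 2 - (-2 + 0) = 2 - 1*(-2) = 2 + 2 = 4)
r(P) = 4 + P
(33/r(w(l)) + 1/((37 - 17)*(-42)))*(-52) = (33/(4 + (1 - 1*4)) + 1/((37 - 17)*(-42)))*(-52) = (33/(4 + (1 - 4)) - 1/42/20)*(-52) = (33/(4 - 3) + (1/20)*(-1/42))*(-52) = (33/1 - 1/840)*(-52) = (33*1 - 1/840)*(-52) = (33 - 1/840)*(-52) = (27719/840)*(-52) = -360347/210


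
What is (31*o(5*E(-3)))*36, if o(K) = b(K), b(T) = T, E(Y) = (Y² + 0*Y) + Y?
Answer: 33480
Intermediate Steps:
E(Y) = Y + Y² (E(Y) = (Y² + 0) + Y = Y² + Y = Y + Y²)
o(K) = K
(31*o(5*E(-3)))*36 = (31*(5*(-3*(1 - 3))))*36 = (31*(5*(-3*(-2))))*36 = (31*(5*6))*36 = (31*30)*36 = 930*36 = 33480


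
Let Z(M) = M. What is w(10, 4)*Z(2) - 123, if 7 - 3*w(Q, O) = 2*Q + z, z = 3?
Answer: -401/3 ≈ -133.67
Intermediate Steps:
w(Q, O) = 4/3 - 2*Q/3 (w(Q, O) = 7/3 - (2*Q + 3)/3 = 7/3 - (3 + 2*Q)/3 = 7/3 + (-1 - 2*Q/3) = 4/3 - 2*Q/3)
w(10, 4)*Z(2) - 123 = (4/3 - 2/3*10)*2 - 123 = (4/3 - 20/3)*2 - 123 = -16/3*2 - 123 = -32/3 - 123 = -401/3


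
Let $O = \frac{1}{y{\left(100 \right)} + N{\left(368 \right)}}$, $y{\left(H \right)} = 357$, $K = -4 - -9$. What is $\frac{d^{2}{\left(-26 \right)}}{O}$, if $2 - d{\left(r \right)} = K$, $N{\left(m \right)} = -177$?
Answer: $1620$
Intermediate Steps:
$K = 5$ ($K = -4 + 9 = 5$)
$d{\left(r \right)} = -3$ ($d{\left(r \right)} = 2 - 5 = -3$)
$O = \frac{1}{180}$ ($O = \frac{1}{357 - 177} = \frac{1}{180} \approx 0.0055556$)
$\frac{d^{2}{\left(-26 \right)}}{O} = \left(-3\right)^{2} \frac{1}{\frac{1}{180}} = 9 \cdot 180 = 1620$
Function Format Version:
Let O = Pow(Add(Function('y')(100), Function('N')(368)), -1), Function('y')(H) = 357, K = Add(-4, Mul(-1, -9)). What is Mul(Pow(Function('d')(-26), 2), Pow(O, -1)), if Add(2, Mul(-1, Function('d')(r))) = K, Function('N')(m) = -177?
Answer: 1620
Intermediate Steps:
K = 5 (K = Add(-4, 9) = 5)
Function('d')(r) = -3 (Function('d')(r) = Add(2, Mul(-1, 5)) = Add(2, -5) = -3)
O = Rational(1, 180) (O = Pow(Add(357, -177), -1) = Pow(180, -1) = Rational(1, 180) ≈ 0.0055556)
Mul(Pow(Function('d')(-26), 2), Pow(O, -1)) = Mul(Pow(-3, 2), Pow(Rational(1, 180), -1)) = Mul(9, 180) = 1620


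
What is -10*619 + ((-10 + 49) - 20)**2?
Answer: -5829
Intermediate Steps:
-10*619 + ((-10 + 49) - 20)**2 = -6190 + (39 - 20)**2 = -6190 + 19**2 = -6190 + 361 = -5829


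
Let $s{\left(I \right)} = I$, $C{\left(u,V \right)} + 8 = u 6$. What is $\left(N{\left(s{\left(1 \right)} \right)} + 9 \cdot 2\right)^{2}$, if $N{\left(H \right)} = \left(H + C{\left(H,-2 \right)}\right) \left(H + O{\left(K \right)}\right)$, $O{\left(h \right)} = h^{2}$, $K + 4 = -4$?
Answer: $2209$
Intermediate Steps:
$C{\left(u,V \right)} = -8 + 6 u$ ($C{\left(u,V \right)} = -8 + u 6 = -8 + 6 u$)
$K = -8$ ($K = -4 - 4 = -8$)
$N{\left(H \right)} = \left(-8 + 7 H\right) \left(64 + H\right)$ ($N{\left(H \right)} = \left(H + \left(-8 + 6 H\right)\right) \left(H + \left(-8\right)^{2}\right) = \left(-8 + 7 H\right) \left(H + 64\right) = \left(-8 + 7 H\right) \left(64 + H\right)$)
$\left(N{\left(s{\left(1 \right)} \right)} + 9 \cdot 2\right)^{2} = \left(\left(-512 + 7 \cdot 1^{2} + 440 \cdot 1\right) + 9 \cdot 2\right)^{2} = \left(\left(-512 + 7 \cdot 1 + 440\right) + 18\right)^{2} = \left(\left(-512 + 7 + 440\right) + 18\right)^{2} = \left(-65 + 18\right)^{2} = \left(-47\right)^{2} = 2209$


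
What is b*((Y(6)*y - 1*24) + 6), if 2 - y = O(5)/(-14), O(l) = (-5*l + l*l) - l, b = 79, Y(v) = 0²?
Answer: -1422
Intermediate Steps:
Y(v) = 0
O(l) = l² - 6*l (O(l) = (-5*l + l²) - l = (l² - 5*l) - l = l² - 6*l)
y = 23/14 (y = 2 - 5*(-6 + 5)/(-14) = 2 - 5*(-1)*(-1)/14 = 2 - (-5)*(-1)/14 = 2 - 1*5/14 = 2 - 5/14 = 23/14 ≈ 1.6429)
b*((Y(6)*y - 1*24) + 6) = 79*((0*(23/14) - 1*24) + 6) = 79*((0 - 24) + 6) = 79*(-24 + 6) = 79*(-18) = -1422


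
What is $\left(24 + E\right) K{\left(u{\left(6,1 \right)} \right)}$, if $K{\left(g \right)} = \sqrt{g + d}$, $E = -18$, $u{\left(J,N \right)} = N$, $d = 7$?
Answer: $12 \sqrt{2} \approx 16.971$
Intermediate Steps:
$K{\left(g \right)} = \sqrt{7 + g}$ ($K{\left(g \right)} = \sqrt{g + 7} = \sqrt{7 + g}$)
$\left(24 + E\right) K{\left(u{\left(6,1 \right)} \right)} = \left(24 - 18\right) \sqrt{7 + 1} = 6 \sqrt{8} = 6 \cdot 2 \sqrt{2} = 12 \sqrt{2}$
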